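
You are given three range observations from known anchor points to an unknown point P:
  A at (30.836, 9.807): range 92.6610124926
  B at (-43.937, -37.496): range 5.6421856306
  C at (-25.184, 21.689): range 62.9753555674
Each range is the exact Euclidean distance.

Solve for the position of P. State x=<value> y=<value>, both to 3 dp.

eq1: (x − 30.836)² + (y − 9.807)² = 92.6610124926²
eq2: (x + 43.937)² + (y + 37.496)² = 5.6421856306²
eq3: (x + 25.184)² + (y − 21.689)² = 62.9753555674²
eq3−eq2, eq3−eq1 (x²,y² cancel):
  -37.506·x − 118.370·y = 6165.824558
  112.040·x − 23.764·y = -4677.778259
det = -37.506·-23.764 − -118.370·112.040 = 14153.467384
x = (6165.824558·-23.764 − -118.370·-4677.778259) / 14153.467384 = -49.474327
y = (-37.506·-4677.778259 − 6165.824558·112.040) / 14153.467384 = -36.413284

x=-49.474 y=-36.413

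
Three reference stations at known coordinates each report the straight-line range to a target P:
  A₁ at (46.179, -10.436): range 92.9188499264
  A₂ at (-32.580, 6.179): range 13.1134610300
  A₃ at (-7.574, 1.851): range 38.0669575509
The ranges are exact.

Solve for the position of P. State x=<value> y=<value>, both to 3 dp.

eq1: (x − 46.179)² + (y + 10.436)² = 92.9188499264²
eq2: (x + 32.580)² + (y − 6.179)² = 13.1134610300²
eq3: (x + 7.574)² + (y − 1.851)² = 38.0669575509²
eq1−eq2, eq1−eq3 (x²,y² cancel):
  -157.518·x + 33.230·y = 7320.176115
  -107.506·x + 24.574·y = 5004.200954
det = -157.518·24.574 − 33.230·-107.506 = -298.422952
x = (7320.176115·24.574 − 33.230·5004.200954) / -298.422952 = -45.560873
y = (-157.518·5004.200954 − 7320.176115·-107.506) / -298.422952 = 4.318946

x=-45.561 y=4.319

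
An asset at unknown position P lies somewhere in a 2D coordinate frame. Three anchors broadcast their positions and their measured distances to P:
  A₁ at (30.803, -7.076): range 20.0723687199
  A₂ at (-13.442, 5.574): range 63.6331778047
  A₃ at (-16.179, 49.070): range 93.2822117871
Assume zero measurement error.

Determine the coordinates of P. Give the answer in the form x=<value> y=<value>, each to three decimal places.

x=43.674 y=-22.479

eq1: (x − 30.803)² + (y + 7.076)² = 20.0723687199²
eq2: (x + 13.442)² + (y − 5.574)² = 63.6331778047²
eq3: (x + 16.179)² + (y − 49.070)² = 93.2822117871²
eq2−eq1, eq2−eq3 (x²,y² cancel):
  88.490·x − 25.300·y = 4433.419076
  -5.474·x + 86.992·y = -2194.521617
det = 88.490·86.992 − -25.300·-5.474 = 7559.429880
x = (4433.419076·86.992 − -25.300·-2194.521617) / 7559.429880 = 43.674007
y = (88.490·-2194.521617 − 4433.419076·-5.474) / 7559.429880 = -22.478505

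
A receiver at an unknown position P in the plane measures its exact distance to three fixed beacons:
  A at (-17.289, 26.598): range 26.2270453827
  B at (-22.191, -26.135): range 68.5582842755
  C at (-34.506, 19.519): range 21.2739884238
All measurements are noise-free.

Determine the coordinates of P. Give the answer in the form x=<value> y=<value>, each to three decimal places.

eq1: (x + 17.289)² + (y − 26.598)² = 26.2270453827²
eq2: (x + 22.191)² + (y + 26.135)² = 68.5582842755²
eq3: (x + 34.506)² + (y − 19.519)² = 21.2739884238²
eq2−eq3, eq2−eq1 (x²,y² cancel):
  -24.630·x + 91.308·y = 4643.832450
  9.804·x + 105.466·y = 3843.264852
det = -24.630·105.466 − 91.308·9.804 = -3492.811212
x = (4643.832450·105.466 − 91.308·3843.264852) / -3492.811212 = -39.751821
y = (-24.630·3843.264852 − 4643.832450·9.804) / -3492.811212 = 40.136079

x=-39.752 y=40.136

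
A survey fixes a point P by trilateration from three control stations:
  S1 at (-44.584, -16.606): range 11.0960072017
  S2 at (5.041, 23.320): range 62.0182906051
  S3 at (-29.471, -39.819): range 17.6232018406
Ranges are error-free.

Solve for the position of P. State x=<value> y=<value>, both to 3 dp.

x=-35.785 y=-23.366

eq1: (x + 44.584)² + (y + 16.606)² = 11.0960072017²
eq2: (x − 5.041)² + (y − 23.320)² = 62.0182906051²
eq3: (x + 29.471)² + (y + 39.819)² = 17.6232018406²
eq2−eq1, eq2−eq3 (x²,y² cancel):
  -99.250·x − 79.852·y = 5417.405205
  -69.024·x − 126.278·y = 5420.549647
det = -99.250·-126.278 − -79.852·-69.024 = 7021.387052
x = (5417.405205·-126.278 − -79.852·5420.549647) / 7021.387052 = -35.784577
y = (-99.250·5420.549647 − 5417.405205·-69.024) / 7021.387052 = -23.365551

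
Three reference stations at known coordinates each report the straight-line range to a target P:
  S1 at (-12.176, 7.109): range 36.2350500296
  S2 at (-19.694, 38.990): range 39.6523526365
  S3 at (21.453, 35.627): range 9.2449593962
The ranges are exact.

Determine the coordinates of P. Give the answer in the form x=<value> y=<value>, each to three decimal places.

x=18.105 y=27.010

eq1: (x + 12.176)² + (y − 7.109)² = 36.2350500296²
eq2: (x + 19.694)² + (y − 38.990)² = 39.6523526365²
eq3: (x − 21.453)² + (y − 35.627)² = 9.2449593962²
eq3−eq1, eq3−eq2 (x²,y² cancel):
  -67.258·x − 57.036·y = -2758.231057
  -82.294·x + 6.726·y = -1308.280397
det = -67.258·6.726 − -57.036·-82.294 = -5146.097892
x = (-2758.231057·6.726 − -57.036·-1308.280397) / -5146.097892 = 18.105163
y = (-67.258·-1308.280397 − -2758.231057·-82.294) / -5146.097892 = 27.009502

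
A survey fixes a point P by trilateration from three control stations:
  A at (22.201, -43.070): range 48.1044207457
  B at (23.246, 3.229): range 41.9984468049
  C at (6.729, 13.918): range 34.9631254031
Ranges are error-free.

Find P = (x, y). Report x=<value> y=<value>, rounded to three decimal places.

x=-15.441 y=-13.118

eq1: (x − 22.201)² + (y + 43.070)² = 48.1044207457²
eq2: (x − 23.246)² + (y − 3.229)² = 41.9984468049²
eq3: (x − 6.729)² + (y − 13.918)² = 34.9631254031²
eq3−eq1, eq3−eq2 (x²,y² cancel):
  30.944·x − 113.976·y = 1017.303979
  33.034·x − 21.378·y = -229.636604
det = 30.944·-21.378 − -113.976·33.034 = 3103.562352
x = (1017.303979·-21.378 − -113.976·-229.636604) / 3103.562352 = -15.440639
y = (30.944·-229.636604 − 1017.303979·33.034) / 3103.562352 = -13.117666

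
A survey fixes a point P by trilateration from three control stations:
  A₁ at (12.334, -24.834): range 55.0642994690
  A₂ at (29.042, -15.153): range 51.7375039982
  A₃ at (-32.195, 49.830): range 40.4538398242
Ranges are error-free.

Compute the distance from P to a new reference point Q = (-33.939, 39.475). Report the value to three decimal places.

eq1: (x − 12.334)² + (y + 24.834)² = 55.0642994690²
eq2: (x − 29.042)² + (y + 15.153)² = 51.7375039982²
eq3: (x + 32.195)² + (y − 49.830)² = 40.4538398242²
eq3−eq2, eq3−eq1 (x²,y² cancel):
  122.474·x − 129.966·y = -3486.751915
  89.058·x − 149.328·y = -4146.255732
det = 122.474·-149.328 − -129.966·89.058 = -6714.285444
x = (-3486.751915·-149.328 − -129.966·-4146.255732) / -6714.285444 = 2.711023
y = (122.474·-4146.255732 − -3486.751915·89.058) / -6714.285444 = 29.382929
|P − Q| = √((2.711023 − -33.939)² + (29.382929 − 39.475)²) = 38.014130

38.014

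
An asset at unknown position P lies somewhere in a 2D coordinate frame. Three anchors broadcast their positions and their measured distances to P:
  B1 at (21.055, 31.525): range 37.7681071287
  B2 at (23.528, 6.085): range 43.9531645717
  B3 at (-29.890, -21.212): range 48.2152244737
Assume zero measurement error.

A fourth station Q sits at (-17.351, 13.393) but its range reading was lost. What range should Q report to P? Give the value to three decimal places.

eq1: (x − 21.055)² + (y − 31.525)² = 37.7681071287²
eq2: (x − 23.528)² + (y − 6.085)² = 43.9531645717²
eq3: (x + 29.890)² + (y + 21.212)² = 48.2152244737²
eq2−eq1, eq2−eq3 (x²,y² cancel):
  -4.946·x + 50.880·y = 1351.995401
  -106.836·x − 54.594·y = 359.939840
det = -4.946·-54.594 − 50.880·-106.836 = 5705.837604
x = (1351.995401·-54.594 − 50.880·359.939840) / 5705.837604 = -16.145671
y = (-4.946·359.939840 − 1351.995401·-106.836) / 5705.837604 = 25.002730
|P − Q| = √((-16.145671 − -17.351)² + (25.002730 − 13.393)²) = 11.672131

11.672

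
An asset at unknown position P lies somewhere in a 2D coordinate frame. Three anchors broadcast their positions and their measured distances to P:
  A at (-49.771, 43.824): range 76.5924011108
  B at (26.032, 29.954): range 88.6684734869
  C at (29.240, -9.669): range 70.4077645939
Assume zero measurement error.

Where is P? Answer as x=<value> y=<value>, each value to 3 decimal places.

eq1: (x + 49.771)² + (y − 43.824)² = 76.5924011108²
eq2: (x − 26.032)² + (y − 29.954)² = 88.6684734869²
eq3: (x − 29.240)² + (y + 9.669)² = 70.4077645939²
eq1−eq3, eq1−eq2 (x²,y² cancel):
  158.022·x − 106.986·y = -2540.085663
  151.606·x − 27.740·y = -4818.490560
det = 158.022·-27.740 − -106.986·151.606 = 11836.189236
x = (-2540.085663·-27.740 − -106.986·-4818.490560) / 11836.189236 = -37.600705
y = (158.022·-4818.490560 − -2540.085663·151.606) / 11836.189236 = -31.795308

x=-37.601 y=-31.795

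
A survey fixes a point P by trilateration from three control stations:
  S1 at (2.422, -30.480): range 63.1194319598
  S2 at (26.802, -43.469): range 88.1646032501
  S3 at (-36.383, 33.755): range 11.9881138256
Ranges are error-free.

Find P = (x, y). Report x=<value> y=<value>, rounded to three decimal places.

x=-31.160 y=22.965

eq1: (x − 2.422)² + (y + 30.480)² = 63.1194319598²
eq2: (x − 26.802)² + (y + 43.469)² = 88.1646032501²
eq3: (x + 36.383)² + (y − 33.755)² = 11.9881138256²
eq3−eq1, eq3−eq2 (x²,y² cancel):
  77.610·x − 128.470·y = -5368.574048
  126.370·x − 154.448·y = -7484.503942
det = 77.610·-154.448 − -128.470·126.370 = 4248.044620
x = (-5368.574048·-154.448 − -128.470·-7484.503942) / 4248.044620 = -31.159912
y = (77.610·-7484.503942 − -5368.574048·126.370) / 4248.044620 = 22.964531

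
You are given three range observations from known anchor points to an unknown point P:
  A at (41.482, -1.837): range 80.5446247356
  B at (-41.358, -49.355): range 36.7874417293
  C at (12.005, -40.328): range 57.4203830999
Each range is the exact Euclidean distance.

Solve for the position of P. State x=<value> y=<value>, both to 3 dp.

x=-38.328 y=-12.693

eq1: (x − 41.482)² + (y + 1.837)² = 80.5446247356²
eq2: (x + 41.358)² + (y + 49.355)² = 36.7874417293²
eq3: (x − 12.005)² + (y + 40.328)² = 57.4203830999²
eq2−eq1, eq2−eq3 (x²,y² cancel):
  165.680·x + 95.036·y = -7556.390001
  106.726·x + 18.054·y = -4319.717106
det = 165.680·18.054 − 95.036·106.726 = -7151.625416
x = (-7556.390001·18.054 − 95.036·-4319.717106) / -7151.625416 = -38.327730
y = (165.680·-4319.717106 − -7556.390001·106.726) / -7151.625416 = -12.692576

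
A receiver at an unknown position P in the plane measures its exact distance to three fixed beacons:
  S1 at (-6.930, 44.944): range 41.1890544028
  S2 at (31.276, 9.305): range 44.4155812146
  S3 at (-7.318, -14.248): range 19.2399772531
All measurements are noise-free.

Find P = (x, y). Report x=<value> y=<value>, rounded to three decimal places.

x=-12.843 y=4.182

eq1: (x + 6.930)² + (y − 44.944)² = 41.1890544028²
eq2: (x − 31.276)² + (y − 9.305)² = 44.4155812146²
eq3: (x + 7.318)² + (y + 14.248)² = 19.2399772531²
eq1−eq3, eq1−eq2 (x²,y² cancel):
  -0.776·x − 118.384·y = -485.067930
  76.412·x − 71.278·y = -1279.422487
det = -0.776·-71.278 − -118.384·76.412 = 9101.269936
x = (-485.067930·-71.278 − -118.384·-1279.422487) / 9101.269936 = -12.843096
y = (-0.776·-1279.422487 − -485.067930·76.412) / 9101.269936 = 4.181597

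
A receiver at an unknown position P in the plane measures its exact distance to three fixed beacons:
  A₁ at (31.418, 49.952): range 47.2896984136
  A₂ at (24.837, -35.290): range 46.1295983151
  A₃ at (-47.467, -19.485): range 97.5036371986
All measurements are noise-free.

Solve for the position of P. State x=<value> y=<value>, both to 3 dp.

eq1: (x − 31.418)² + (y − 49.952)² = 47.2896984136²
eq2: (x − 24.837)² + (y + 35.290)² = 46.1295983151²
eq3: (x + 47.467)² + (y + 19.485)² = 97.5036371986²
eq1−eq2, eq1−eq3 (x²,y² cancel):
  -13.162·x − 170.484·y = -1511.656624
  -157.770·x − 138.874·y = -8120.155405
det = -13.162·-138.874 − -170.484·-157.770 = -25069.401092
x = (-1511.656624·-138.874 − -170.484·-8120.155405) / -25069.401092 = 46.847022
y = (-13.162·-8120.155405 − -1511.656624·-157.770) / -25069.401092 = 5.250089

x=46.847 y=5.250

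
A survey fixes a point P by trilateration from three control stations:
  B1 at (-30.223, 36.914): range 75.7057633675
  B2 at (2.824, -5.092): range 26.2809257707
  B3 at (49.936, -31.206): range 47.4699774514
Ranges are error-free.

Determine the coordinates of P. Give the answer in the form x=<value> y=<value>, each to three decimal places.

eq1: (x + 30.223)² + (y − 36.914)² = 75.7057633675²
eq2: (x − 2.824)² + (y + 5.092)² = 26.2809257707²
eq3: (x − 49.936)² + (y + 31.206)² = 47.4699774514²
eq3−eq1, eq3−eq2 (x²,y² cancel):
  -160.318·x + 136.240·y = -4669.309255
  -94.224·x + 52.228·y = -1870.803392
det = -160.318·52.228 − 136.240·-94.224 = 4463.989256
x = (-4669.309255·52.228 − 136.240·-1870.803392) / 4463.989256 = 2.466308
y = (-160.318·-1870.803392 − -4669.309255·-94.224) / 4463.989256 = -31.370491

x=2.466 y=-31.370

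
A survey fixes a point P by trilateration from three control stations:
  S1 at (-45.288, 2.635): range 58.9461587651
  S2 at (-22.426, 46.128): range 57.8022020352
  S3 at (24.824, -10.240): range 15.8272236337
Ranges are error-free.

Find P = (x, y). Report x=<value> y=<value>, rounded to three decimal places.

eq1: (x + 45.288)² + (y − 2.635)² = 58.9461587651²
eq2: (x + 22.426)² + (y − 46.128)² = 57.8022020352²
eq3: (x − 24.824)² + (y + 10.240)² = 15.8272236337²
eq1−eq2, eq1−eq3 (x²,y² cancel):
  45.724·x + 86.986·y = 706.326764
  140.224·x − 25.750·y = 1887.291032
det = 45.724·-25.750 − 86.986·140.224 = -13374.917864
x = (706.326764·-25.750 − 86.986·1887.291032) / -13374.917864 = 13.634163
y = (45.724·1887.291032 − 706.326764·140.224) / -13374.917864 = 0.953237

x=13.634 y=0.953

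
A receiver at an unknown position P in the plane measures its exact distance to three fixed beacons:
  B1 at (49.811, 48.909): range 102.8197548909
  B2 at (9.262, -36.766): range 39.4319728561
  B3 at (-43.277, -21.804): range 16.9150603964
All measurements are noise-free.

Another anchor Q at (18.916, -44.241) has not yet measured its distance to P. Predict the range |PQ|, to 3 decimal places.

51.414

eq1: (x − 49.811)² + (y − 48.909)² = 102.8197548909²
eq2: (x − 9.262)² + (y + 36.766)² = 39.4319728561²
eq3: (x + 43.277)² + (y + 21.804)² = 16.9150603964²
eq1−eq2, eq1−eq3 (x²,y² cancel):
  -81.098·x − 171.350·y = 5581.318911
  -186.176·x − 141.426·y = 7760.869871
det = -81.098·-141.426 − -171.350·-186.176 = -20431.891852
x = (5581.318911·-141.426 − -171.350·7760.869871) / -20431.891852 = -26.452834
y = (-81.098·7760.869871 − 5581.318911·-186.176) / -20431.891852 = -20.052798
|P − Q| = √((-26.452834 − 18.916)² + (-20.052798 − -44.241)²) = 51.414008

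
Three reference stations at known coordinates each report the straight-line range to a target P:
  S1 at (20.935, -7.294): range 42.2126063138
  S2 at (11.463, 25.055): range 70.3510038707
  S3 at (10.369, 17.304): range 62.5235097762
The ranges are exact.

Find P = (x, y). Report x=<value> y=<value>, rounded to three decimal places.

x=1.028 y=-44.518

eq1: (x − 20.935)² + (y + 7.294)² = 42.2126063138²
eq2: (x − 11.463)² + (y − 25.055)² = 70.3510038707²
eq3: (x − 10.369)² + (y − 17.304)² = 62.5235097762²
eq2−eq3, eq2−eq1 (x²,y² cancel):
  -2.188·x − 15.502·y = 687.865654
  18.944·x − 64.698·y = 2899.682881
det = -2.188·-64.698 − -15.502·18.944 = 435.229112
x = (687.865654·-64.698 − -15.502·2899.682881) / 435.229112 = 1.027854
y = (-2.188·2899.682881 − 687.865654·18.944) / 435.229112 = -44.517778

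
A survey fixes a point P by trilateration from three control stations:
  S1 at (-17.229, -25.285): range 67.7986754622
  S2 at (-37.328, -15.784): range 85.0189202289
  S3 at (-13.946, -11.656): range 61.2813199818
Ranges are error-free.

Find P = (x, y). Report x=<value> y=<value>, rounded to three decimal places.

eq1: (x + 17.229)² + (y + 25.285)² = 67.7986754622²
eq2: (x + 37.328)² + (y + 15.784)² = 85.0189202289²
eq3: (x + 13.946)² + (y + 11.656)² = 61.2813199818²
eq1−eq3, eq1−eq2 (x²,y² cancel):
  6.566·x + 27.258·y = 235.443802
  -40.198·x + 19.002·y = -1925.211828
det = 6.566·19.002 − 27.258·-40.198 = 1220.484216
x = (235.443802·19.002 − 27.258·-1925.211828) / 1220.484216 = 46.662895
y = (6.566·-1925.211828 − 235.443802·-40.198) / 1220.484216 = -2.602714

x=46.663 y=-2.603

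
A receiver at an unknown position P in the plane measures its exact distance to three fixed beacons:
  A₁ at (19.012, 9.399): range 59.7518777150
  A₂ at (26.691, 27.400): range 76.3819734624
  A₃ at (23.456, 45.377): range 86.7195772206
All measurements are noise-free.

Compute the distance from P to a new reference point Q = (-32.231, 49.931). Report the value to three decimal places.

eq1: (x − 19.012)² + (y − 9.399)² = 59.7518777150²
eq2: (x − 26.691)² + (y − 27.400)² = 76.3819734624²
eq3: (x − 23.456)² + (y − 45.377)² = 86.7195772206²
eq1−eq3, eq1−eq2 (x²,y² cancel):
  8.888·x + 71.956·y = -1790.539463
  15.358·x + 36.002·y = -1250.546844
det = 8.888·36.002 − 71.956·15.358 = -785.114472
x = (-1790.539463·36.002 − 71.956·-1250.546844) / -785.114472 = -32.506530
y = (8.888·-1250.546844 − -1790.539463·15.358) / -785.114472 = -20.868606
|P − Q| = √((-32.506530 − -32.231)² + (-20.868606 − 49.931)²) = 70.800142

70.800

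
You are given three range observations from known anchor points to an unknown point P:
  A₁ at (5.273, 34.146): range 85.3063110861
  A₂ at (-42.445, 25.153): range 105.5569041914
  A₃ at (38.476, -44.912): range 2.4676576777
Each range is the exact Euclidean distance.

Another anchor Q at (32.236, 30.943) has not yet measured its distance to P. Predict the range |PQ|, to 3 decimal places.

76.450

eq1: (x − 5.273)² + (y − 34.146)² = 85.3063110861²
eq2: (x + 42.445)² + (y − 25.153)² = 105.5569041914²
eq3: (x − 38.476)² + (y + 44.912)² = 2.4676576777²
eq2−eq3, eq2−eq1 (x²,y² cancel):
  161.842·x − 140.130·y = 12199.409574
  95.436·x + 17.986·y = 2624.595722
det = 161.842·17.986 − -140.130·95.436 = 16284.336892
x = (12199.409574·17.986 − -140.130·2624.595722) / 16284.336892 = 36.059385
y = (161.842·2624.595722 − 12199.409574·95.436) / 16284.336892 = -45.411308
|P − Q| = √((36.059385 − 32.236)² + (-45.411308 − 30.943)²) = 76.449974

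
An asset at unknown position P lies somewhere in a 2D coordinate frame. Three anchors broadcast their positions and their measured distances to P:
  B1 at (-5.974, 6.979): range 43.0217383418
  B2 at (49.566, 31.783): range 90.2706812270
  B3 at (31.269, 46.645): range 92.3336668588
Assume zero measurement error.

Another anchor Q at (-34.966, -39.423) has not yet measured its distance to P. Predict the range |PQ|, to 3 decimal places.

eq1: (x + 5.974)² + (y − 6.979)² = 43.0217383418²
eq2: (x − 49.566)² + (y − 31.783)² = 90.2706812270²
eq3: (x − 31.269)² + (y − 46.645)² = 92.3336668588²
eq2−eq1, eq2−eq3 (x²,y² cancel):
  -111.080·x − 49.608·y = 2915.373591
  -36.594·x + 29.724·y = -690.151205
det = -111.080·29.724 − -49.608·-36.594 = -5117.097072
x = (2915.373591·29.724 − -49.608·-690.151205) / -5117.097072 = -10.244000
y = (-111.080·-690.151205 − 2915.373591·-36.594) / -5117.097072 = -35.830311
|P − Q| = √((-10.244000 − -34.966)² + (-35.830311 − -39.423)²) = 24.981687

24.982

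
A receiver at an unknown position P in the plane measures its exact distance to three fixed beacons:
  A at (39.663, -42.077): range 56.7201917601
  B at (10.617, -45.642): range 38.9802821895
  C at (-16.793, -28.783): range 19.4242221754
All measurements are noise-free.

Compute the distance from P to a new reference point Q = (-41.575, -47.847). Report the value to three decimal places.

49.489

eq1: (x − 39.663)² + (y + 42.077)² = 56.7201917601²
eq2: (x − 10.617)² + (y + 45.642)² = 38.9802821895²
eq3: (x + 16.793)² + (y + 28.783)² = 19.4242221754²
eq3−eq1, eq3−eq2 (x²,y² cancel):
  112.912·x − 26.588·y = -606.718186
  54.820·x − 33.718·y = -56.715077
det = 112.912·-33.718 − -26.588·54.820 = -2349.612656
x = (-606.718186·-33.718 − -26.588·-56.715077) / -2349.612656 = -8.064897
y = (112.912·-56.715077 − -606.718186·54.820) / -2349.612656 = -11.430173
|P − Q| = √((-8.064897 − -41.575)² + (-11.430173 − -47.847)²) = 49.488507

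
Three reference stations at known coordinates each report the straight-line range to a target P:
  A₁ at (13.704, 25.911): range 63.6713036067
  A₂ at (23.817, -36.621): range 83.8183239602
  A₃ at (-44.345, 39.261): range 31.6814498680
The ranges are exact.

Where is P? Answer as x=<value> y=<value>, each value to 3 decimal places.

x=-47.313 y=7.719

eq1: (x − 13.704)² + (y − 25.911)² = 63.6713036067²
eq2: (x − 23.817)² + (y + 36.621)² = 83.8183239602²
eq3: (x + 44.345)² + (y − 39.261)² = 31.6814498680²
eq1−eq2, eq1−eq3 (x²,y² cancel):
  20.226·x − 125.064·y = -1922.308936
  -116.098·x + 26.700·y = 5699.046246
det = 20.226·26.700 − -125.064·-116.098 = -13979.646072
x = (-1922.308936·26.700 − -125.064·5699.046246) / -13979.646072 = -47.313063
y = (20.226·5699.046246 − -1922.308936·-116.098) / -13979.646072 = 7.718887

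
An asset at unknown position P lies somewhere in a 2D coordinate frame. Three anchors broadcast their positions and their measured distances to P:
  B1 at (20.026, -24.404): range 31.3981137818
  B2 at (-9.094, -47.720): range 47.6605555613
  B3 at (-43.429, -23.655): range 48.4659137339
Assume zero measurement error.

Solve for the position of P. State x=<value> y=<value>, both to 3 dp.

x=-0.687 y=-0.807

eq1: (x − 20.026)² + (y + 24.404)² = 31.3981137818²
eq2: (x + 9.094)² + (y + 47.720)² = 47.6605555613²
eq3: (x + 43.429)² + (y + 23.655)² = 48.4659137339²
eq1−eq2, eq1−eq3 (x²,y² cancel):
  -58.240·x − 46.632·y = 77.616337
  -126.910·x + 1.498·y = 85.937929
det = -58.240·1.498 − -46.632·-126.910 = -6005.310640
x = (77.616337·1.498 − -46.632·85.937929) / -6005.310640 = -0.686680
y = (-58.240·85.937929 − 77.616337·-126.910) / -6005.310640 = -0.806830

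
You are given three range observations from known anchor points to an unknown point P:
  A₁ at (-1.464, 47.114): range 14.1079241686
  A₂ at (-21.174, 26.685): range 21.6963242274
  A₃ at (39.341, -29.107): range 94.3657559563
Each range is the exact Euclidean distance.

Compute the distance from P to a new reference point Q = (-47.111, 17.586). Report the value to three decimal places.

43.575

eq1: (x + 1.464)² + (y − 47.114)² = 14.1079241686²
eq2: (x + 21.174)² + (y − 26.685)² = 21.6963242274²
eq3: (x − 39.341)² + (y + 29.107)² = 94.3657559563²
eq1−eq2, eq1−eq3 (x²,y² cancel):
  -39.420·x − 40.858·y = -1333.141752
  81.610·x − 152.442·y = -8532.802935
det = -39.420·-152.442 − -40.858·81.610 = 9343.685020
x = (-1333.141752·-152.442 − -40.858·-8532.802935) / 9343.685020 = -15.562004
y = (-39.420·-8532.802935 − -1333.141752·81.610) / 9343.685020 = 47.642958
|P − Q| = √((-15.562004 − -47.111)² + (47.642958 − 17.586)²) = 43.574761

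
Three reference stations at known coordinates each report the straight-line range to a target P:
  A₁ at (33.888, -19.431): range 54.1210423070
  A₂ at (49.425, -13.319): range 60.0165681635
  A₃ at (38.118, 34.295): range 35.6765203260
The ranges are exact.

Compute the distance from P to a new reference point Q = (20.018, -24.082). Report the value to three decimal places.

eq1: (x − 33.888)² + (y + 19.431)² = 54.1210423070²
eq2: (x − 49.425)² + (y + 13.319)² = 60.0165681635²
eq3: (x − 38.118)² + (y − 34.295)² = 35.6765203260²
eq2−eq3, eq2−eq1 (x²,y² cancel):
  -22.614·x + 95.228·y = 2338.076915
  -31.074·x − 12.224·y = -421.364847
det = -22.614·-12.224 − 95.228·-31.074 = 3235.548408
x = (2338.076915·-12.224 − 95.228·-421.364847) / 3235.548408 = 3.568199
y = (-22.614·-421.364847 − 2338.076915·-31.074) / 3235.548408 = 25.399758
|P − Q| = √((3.568199 − 20.018)² + (25.399758 − -24.082)²) = 52.144418

52.144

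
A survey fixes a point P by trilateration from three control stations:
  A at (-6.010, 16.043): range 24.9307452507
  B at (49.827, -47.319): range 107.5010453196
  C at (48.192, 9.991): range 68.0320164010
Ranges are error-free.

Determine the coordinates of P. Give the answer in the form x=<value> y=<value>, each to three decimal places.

eq1: (x + 6.010)² + (y − 16.043)² = 24.9307452507²
eq2: (x − 49.827)² + (y + 47.319)² = 107.5010453196²
eq3: (x − 48.192)² + (y − 9.991)² = 68.0320164010²
eq1−eq3, eq1−eq2 (x²,y² cancel):
  108.404·x − 12.104·y = -1878.022201
  111.674·x − 126.724·y = -6506.612945
det = 108.404·-126.724 − -12.104·111.674 = -12385.686400
x = (-1878.022201·-126.724 − -12.104·-6506.612945) / -12385.686400 = -12.856328
y = (108.404·-6506.612945 − -1878.022201·111.674) / -12385.686400 = 40.015273

x=-12.856 y=40.015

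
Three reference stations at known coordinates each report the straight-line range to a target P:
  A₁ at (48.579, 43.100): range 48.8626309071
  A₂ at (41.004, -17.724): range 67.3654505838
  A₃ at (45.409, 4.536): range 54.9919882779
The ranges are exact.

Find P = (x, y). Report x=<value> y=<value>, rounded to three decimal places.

eq1: (x − 48.579)² + (y − 43.100)² = 48.8626309071²
eq2: (x − 41.004)² + (y + 17.724)² = 67.3654505838²
eq3: (x − 45.409)² + (y − 4.536)² = 54.9919882779²
eq1−eq2, eq1−eq3 (x²,y² cancel):
  -15.150·x − 121.648·y = -4372.608282
  -6.340·x − 77.128·y = -2771.538740
det = -15.150·-77.128 − -121.648·-6.340 = 397.240880
x = (-4372.608282·-77.128 − -121.648·-2771.538740) / 397.240880 = 0.247676
y = (-15.150·-2771.538740 − -4372.608282·-6.340) / 397.240880 = 35.913915

x=0.248 y=35.914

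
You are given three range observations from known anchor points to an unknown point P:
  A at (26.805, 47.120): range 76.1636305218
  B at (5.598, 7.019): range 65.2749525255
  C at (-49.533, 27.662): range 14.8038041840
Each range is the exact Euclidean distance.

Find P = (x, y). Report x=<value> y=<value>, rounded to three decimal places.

eq1: (x − 26.805)² + (y − 47.120)² = 76.1636305218²
eq2: (x − 5.598)² + (y − 7.019)² = 65.2749525255²
eq3: (x + 49.533)² + (y − 27.662)² = 14.8038041840²
eq3−eq1, eq3−eq2 (x²,y² cancel):
  152.676·x + 38.916·y = -5861.647904
  110.262·x − 41.286·y = -7179.767177
det = 152.676·-41.286 − 38.916·110.262 = -10594.337328
x = (-5861.647904·-41.286 − 38.916·-7179.767177) / -10594.337328 = -49.216086
y = (152.676·-7179.767177 − -5861.647904·110.262) / -10594.337328 = 42.462412

x=-49.216 y=42.462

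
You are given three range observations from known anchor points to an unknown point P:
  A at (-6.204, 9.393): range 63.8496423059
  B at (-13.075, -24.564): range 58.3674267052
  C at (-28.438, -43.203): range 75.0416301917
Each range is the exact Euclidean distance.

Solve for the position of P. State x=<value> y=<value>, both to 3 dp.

x=45.157 y=-28.539

eq1: (x + 6.204)² + (y − 9.393)² = 63.8496423059²
eq2: (x + 13.075)² + (y + 24.564)² = 58.3674267052²
eq3: (x + 28.438)² + (y + 43.203)² = 75.0416301917²
eq2−eq1, eq2−eq3 (x²,y² cancel):
  13.742·x + 67.914·y = -1317.647978
  -30.726·x − 37.278·y = -323.616430
det = 13.742·-37.278 − 67.914·-30.726 = 1574.451288
x = (-1317.647978·-37.278 − 67.914·-323.616430) / 1574.451288 = 45.156918
y = (13.742·-323.616430 − -1317.647978·-30.726) / 1574.451288 = -28.538951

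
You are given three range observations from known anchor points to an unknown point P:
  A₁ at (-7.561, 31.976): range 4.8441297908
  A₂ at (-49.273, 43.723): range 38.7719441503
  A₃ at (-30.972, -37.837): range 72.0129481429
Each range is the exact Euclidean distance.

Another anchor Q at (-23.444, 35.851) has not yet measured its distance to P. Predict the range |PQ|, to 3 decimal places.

11.785

eq1: (x + 7.561)² + (y − 31.976)² = 4.8441297908²
eq2: (x + 49.273)² + (y − 43.723)² = 38.7719441503²
eq3: (x + 30.972)² + (y + 37.837)² = 72.0129481429²
eq1−eq3, eq1−eq2 (x²,y² cancel):
  -46.822·x − 139.626·y = -3851.129051
  -83.424·x + 23.494·y = 1780.097901
det = -46.822·23.494 − -139.626·-83.424 = -12748.195492
x = (-3851.129051·23.494 − -139.626·1780.097901) / -12748.195492 = -12.399365
y = (-46.822·1780.097901 − -3851.129051·-83.424) / -12748.195492 = 31.739734
|P − Q| = √((-12.399365 − -23.444)² + (31.739734 − 35.851)²) = 11.785011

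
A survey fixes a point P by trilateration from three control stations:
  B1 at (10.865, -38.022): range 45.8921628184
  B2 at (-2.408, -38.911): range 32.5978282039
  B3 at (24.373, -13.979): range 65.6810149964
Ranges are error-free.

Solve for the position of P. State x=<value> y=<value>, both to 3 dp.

eq1: (x − 10.865)² + (y + 38.022)² = 45.8921628184²
eq2: (x + 2.408)² + (y + 38.911)² = 32.5978282039²
eq3: (x − 24.373)² + (y + 13.979)² = 65.6810149964²
eq1−eq2, eq1−eq3 (x²,y² cancel):
  -26.546·x − 1.778·y = 999.615881
  27.016·x + 48.086·y = -2982.170262
det = -26.546·48.086 − -1.778·27.016 = -1228.456508
x = (999.615881·48.086 − -1.778·-2982.170262) / -1228.456508 = -34.812165
y = (-26.546·-2982.170262 − 999.615881·27.016) / -1228.456508 = -42.459028

x=-34.812 y=-42.459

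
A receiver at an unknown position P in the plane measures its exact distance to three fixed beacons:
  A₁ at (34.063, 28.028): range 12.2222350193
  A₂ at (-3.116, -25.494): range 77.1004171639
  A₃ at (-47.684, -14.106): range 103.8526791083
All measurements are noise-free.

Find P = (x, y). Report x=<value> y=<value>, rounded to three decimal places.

x=43.203 y=36.142

eq1: (x − 34.063)² + (y − 28.028)² = 12.2222350193²
eq2: (x + 3.116)² + (y + 25.494)² = 77.1004171639²
eq3: (x + 47.684)² + (y + 14.106)² = 103.8526791083²
eq2−eq1, eq2−eq3 (x²,y² cancel):
  74.358·x + 107.044·y = 7081.294559
  -89.136·x + 22.776·y = -3027.815031
det = 74.358·22.776 − 107.044·-89.136 = 11235.051792
x = (7081.294559·22.776 − 107.044·-3027.815031) / 11235.051792 = 43.203450
y = (74.358·-3027.815031 − 7081.294559·-89.136) / 11235.051792 = 36.141890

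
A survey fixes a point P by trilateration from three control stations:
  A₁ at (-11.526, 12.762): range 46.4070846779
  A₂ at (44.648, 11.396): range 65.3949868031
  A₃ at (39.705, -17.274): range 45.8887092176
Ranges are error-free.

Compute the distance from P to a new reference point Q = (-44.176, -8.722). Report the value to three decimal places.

47.397

eq1: (x + 11.526)² + (y − 12.762)² = 46.4070846779²
eq2: (x − 44.648)² + (y − 11.396)² = 65.3949868031²
eq3: (x − 39.705)² + (y + 17.274)² = 45.8887092176²
eq1−eq3, eq1−eq2 (x²,y² cancel):
  102.462·x − 60.072·y = 1627.004656
  112.348·x − 2.732·y = -295.291391
det = 102.462·-2.732 − -60.072·112.348 = 6469.042872
x = (1627.004656·-2.732 − -60.072·-295.291391) / 6469.042872 = -3.429212
y = (102.462·-295.291391 − 1627.004656·112.348) / 6469.042872 = -32.933290
|P − Q| = √((-3.429212 − -44.176)² + (-32.933290 − -8.722)²) = 47.397123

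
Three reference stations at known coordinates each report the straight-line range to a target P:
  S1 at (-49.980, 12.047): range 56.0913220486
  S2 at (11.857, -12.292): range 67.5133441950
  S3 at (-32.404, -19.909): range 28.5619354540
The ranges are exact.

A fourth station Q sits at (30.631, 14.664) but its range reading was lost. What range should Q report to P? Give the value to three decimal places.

eq1: (x + 49.980)² + (y − 12.047)² = 56.0913220486²
eq2: (x − 11.857)² + (y + 12.292)² = 67.5133441950²
eq3: (x + 32.404)² + (y + 19.909)² = 28.5619354540²
eq1−eq3, eq1−eq2 (x²,y² cancel):
  35.152·x − 63.912·y = 1133.709140
  123.674·x − 48.678·y = -3763.264131
det = 35.152·-48.678 − -63.912·123.674 = 6193.123632
x = (1133.709140·-48.678 − -63.912·-3763.264131) / 6193.123632 = -47.747219
y = (35.152·-3763.264131 − 1133.709140·123.674) / 6193.123632 = -43.999865
|P − Q| = √((-47.747219 − 30.631)² + (-43.999865 − 14.664)²) = 97.900941

97.901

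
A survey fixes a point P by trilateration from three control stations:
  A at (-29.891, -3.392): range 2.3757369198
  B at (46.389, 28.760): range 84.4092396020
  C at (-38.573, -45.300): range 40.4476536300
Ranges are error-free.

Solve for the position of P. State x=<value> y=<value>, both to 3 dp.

eq1: (x + 29.891)² + (y + 3.392)² = 2.3757369198²
eq2: (x − 46.389)² + (y − 28.760)² = 84.4092396020²
eq3: (x + 38.573)² + (y + 45.300)² = 40.4476536300²
eq3−eq1, eq3−eq2 (x²,y² cancel):
  17.364·x + 83.816·y = -1004.620226
  169.924·x + 148.120·y = -6049.796454
det = 17.364·148.120 − 83.816·169.924 = -11670.394304
x = (-1004.620226·148.120 − 83.816·-6049.796454) / -11670.394304 = -30.698654
y = (17.364·-6049.796454 − -1004.620226·169.924) / -11670.394304 = -5.626238

x=-30.699 y=-5.626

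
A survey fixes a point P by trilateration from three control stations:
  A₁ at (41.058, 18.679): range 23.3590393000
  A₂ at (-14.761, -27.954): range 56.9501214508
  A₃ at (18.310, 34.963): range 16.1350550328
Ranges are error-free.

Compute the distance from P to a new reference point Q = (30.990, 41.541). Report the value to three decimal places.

eq1: (x − 41.058)² + (y − 18.679)² = 23.3590393000²
eq2: (x + 14.761)² + (y + 27.954)² = 56.9501214508²
eq3: (x − 18.310)² + (y − 34.963)² = 16.1350550328²
eq2−eq3, eq2−eq1 (x²,y² cancel):
  66.142·x + 125.834·y = 3541.330564
  111.638·x + 93.266·y = 3733.022784
det = 66.142·93.266 − 125.834·111.638 = -7879.056320
x = (3541.330564·93.266 − 125.834·3733.022784) / -7879.056320 = 17.699512
y = (66.142·3733.022784 − 3541.330564·111.638) / -7879.056320 = 18.839498
|P − Q| = √((17.699512 − 30.990)² + (18.839498 − 41.541)²) = 26.305803

26.306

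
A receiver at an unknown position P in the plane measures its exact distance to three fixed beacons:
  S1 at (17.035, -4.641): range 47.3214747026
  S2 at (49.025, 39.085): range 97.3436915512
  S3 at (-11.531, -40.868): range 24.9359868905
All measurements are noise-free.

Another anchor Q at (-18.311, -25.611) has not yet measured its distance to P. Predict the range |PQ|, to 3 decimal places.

9.803

eq1: (x − 17.035)² + (y + 4.641)² = 47.3214747026²
eq2: (x − 49.025)² + (y − 39.085)² = 97.3436915512²
eq3: (x + 11.531)² + (y + 40.868)² = 24.9359868905²
eq1−eq3, eq1−eq2 (x²,y² cancel):
  -57.132·x − 72.454·y = 3108.945805
  63.980·x + 87.452·y = -3617.114573
det = -57.132·87.452 − -72.454·63.980 = -360.700744
x = (3108.945805·87.452 − -72.454·-3617.114573) / -360.700744 = -27.194591
y = (-57.132·-3617.114573 − 3108.945805·63.980) / -360.700744 = -21.465543
|P − Q| = √((-27.194591 − -18.311)² + (-21.465543 − -25.611)²) = 9.803214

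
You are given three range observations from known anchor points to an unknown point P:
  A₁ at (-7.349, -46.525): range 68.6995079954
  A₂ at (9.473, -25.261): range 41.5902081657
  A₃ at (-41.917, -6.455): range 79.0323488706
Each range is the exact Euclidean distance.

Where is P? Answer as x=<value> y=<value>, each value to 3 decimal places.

eq1: (x + 7.349)² + (y + 46.525)² = 68.6995079954²
eq2: (x − 9.473)² + (y + 25.261)² = 41.5902081657²
eq3: (x + 41.917)² + (y + 6.455)² = 79.0323488706²
eq1−eq2, eq1−eq3 (x²,y² cancel):
  33.644·x + 42.528·y = 1499.149408
  -69.136·x + 80.140·y = -1946.371281
det = 33.644·80.140 − 42.528·-69.136 = 5636.445968
x = (1499.149408·80.140 − 42.528·-1946.371281) / 5636.445968 = 36.000897
y = (33.644·-1946.371281 − 1499.149408·-69.136) / 5636.445968 = 6.770486

x=36.001 y=6.770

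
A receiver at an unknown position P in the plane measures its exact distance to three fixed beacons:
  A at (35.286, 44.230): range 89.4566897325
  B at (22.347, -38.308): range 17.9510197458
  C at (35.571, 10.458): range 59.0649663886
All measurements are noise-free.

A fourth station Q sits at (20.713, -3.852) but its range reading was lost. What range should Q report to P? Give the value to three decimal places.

39.404

eq1: (x − 35.286)² + (y − 44.230)² = 89.4566897325²
eq2: (x − 22.347)² + (y + 38.308)² = 17.9510197458²
eq3: (x − 35.571)² + (y − 10.458)² = 59.0649663886²
eq1−eq2, eq1−eq3 (x²,y² cancel):
  -25.878·x − 165.076·y = 6445.756805
  0.570·x − 67.544·y = 2687.100192
det = -25.878·-67.544 − -165.076·0.570 = 1841.996952
x = (6445.756805·-67.544 − -165.076·2687.100192) / 1841.996952 = 4.453620
y = (-25.878·2687.100192 − 6445.756805·0.570) / 1841.996952 = -39.745375
|P − Q| = √((4.453620 − 20.713)² + (-39.745375 − -3.852)²) = 39.404338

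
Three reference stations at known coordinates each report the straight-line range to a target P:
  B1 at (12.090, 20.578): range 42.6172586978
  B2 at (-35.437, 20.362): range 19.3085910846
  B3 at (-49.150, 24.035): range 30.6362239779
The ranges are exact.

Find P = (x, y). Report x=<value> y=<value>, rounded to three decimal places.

eq1: (x − 12.090)² + (y − 20.578)² = 42.6172586978²
eq2: (x + 35.437)² + (y − 20.362)² = 19.3085910846²
eq3: (x + 49.150)² + (y − 24.035)² = 30.6362239779²
eq3−eq1, eq3−eq2 (x²,y² cancel):
  122.480·x − 6.914·y = -3301.434060
  27.426·x − 7.346·y = -757.255182
det = 122.480·-7.346 − -6.914·27.426 = -710.114716
x = (-3301.434060·-7.346 − -6.914·-757.255182) / -710.114716 = -26.779719
y = (122.480·-757.255182 − -3301.434060·27.426) / -710.114716 = 3.102997

x=-26.780 y=3.103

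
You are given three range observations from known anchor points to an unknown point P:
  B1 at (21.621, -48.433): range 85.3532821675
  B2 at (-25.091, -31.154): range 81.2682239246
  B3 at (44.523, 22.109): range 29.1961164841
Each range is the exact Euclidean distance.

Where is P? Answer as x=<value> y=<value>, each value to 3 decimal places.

x=19.345 y=36.890

eq1: (x − 21.621)² + (y + 48.433)² = 85.3532821675²
eq2: (x + 25.091)² + (y + 31.154)² = 81.2682239246²
eq3: (x − 44.523)² + (y − 22.109)² = 29.1961164841²
eq1−eq3, eq1−eq2 (x²,y² cancel):
  45.804·x + 141.084·y = 6090.651839
  -93.424·x + 34.558·y = -532.434576
det = 45.804·34.558 − 141.084·-93.424 = 14763.526248
x = (6090.651839·34.558 − 141.084·-532.434576) / 14763.526248 = 19.344887
y = (45.804·-532.434576 − 6090.651839·-93.424) / 14763.526248 = 36.889928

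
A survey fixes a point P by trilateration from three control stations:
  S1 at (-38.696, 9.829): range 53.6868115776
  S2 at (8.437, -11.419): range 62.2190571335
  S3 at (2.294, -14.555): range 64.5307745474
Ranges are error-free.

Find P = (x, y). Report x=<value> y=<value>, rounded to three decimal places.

eq1: (x + 38.696)² + (y − 9.829)² = 53.6868115776²
eq2: (x − 8.437)² + (y + 11.419)² = 62.2190571335²
eq3: (x − 2.294)² + (y + 14.555)² = 64.5307745474²
eq2−eq1, eq2−eq3 (x²,y² cancel):
  -94.266·x + 42.496·y = 2381.350460
  -12.286·x − 6.272·y = -277.475862
det = -94.266·-6.272 − 42.496·-12.286 = 1113.342208
x = (2381.350460·-6.272 − 42.496·-277.475862) / 1113.342208 = -2.824123
y = (-94.266·-277.475862 − 2381.350460·-12.286) / 1113.342208 = 49.772488

x=-2.824 y=49.772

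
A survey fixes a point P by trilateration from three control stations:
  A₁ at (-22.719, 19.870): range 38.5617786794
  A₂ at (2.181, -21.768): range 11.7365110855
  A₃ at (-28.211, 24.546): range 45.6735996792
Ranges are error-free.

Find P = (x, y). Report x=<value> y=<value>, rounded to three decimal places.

eq1: (x + 22.719)² + (y − 19.870)² = 38.5617786794²
eq2: (x − 2.181)² + (y + 21.768)² = 11.7365110855²
eq3: (x + 28.211)² + (y − 24.546)² = 45.6735996792²
eq1−eq2, eq1−eq3 (x²,y² cancel):
  49.800·x − 83.276·y = 916.897806
  -10.984·x + 9.352·y = -111.670157
det = 49.800·9.352 − -83.276·-10.984 = -448.973984
x = (916.897806·9.352 − -83.276·-111.670157) / -448.973984 = 1.613937
y = (49.800·-111.670157 − 916.897806·-10.984) / -448.973984 = -10.045196

x=1.614 y=-10.045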